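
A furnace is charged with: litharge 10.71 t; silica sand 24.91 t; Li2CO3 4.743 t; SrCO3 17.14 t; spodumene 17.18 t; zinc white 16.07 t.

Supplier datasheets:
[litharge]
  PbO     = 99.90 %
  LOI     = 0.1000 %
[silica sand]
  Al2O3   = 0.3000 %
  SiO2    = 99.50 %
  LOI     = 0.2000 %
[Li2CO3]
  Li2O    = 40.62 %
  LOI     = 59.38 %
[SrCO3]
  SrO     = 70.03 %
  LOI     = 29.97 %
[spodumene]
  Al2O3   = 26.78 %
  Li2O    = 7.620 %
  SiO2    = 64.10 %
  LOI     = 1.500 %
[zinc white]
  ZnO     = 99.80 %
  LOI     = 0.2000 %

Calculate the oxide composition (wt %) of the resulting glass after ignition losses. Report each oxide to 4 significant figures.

Glass mass = 82.45 t (batch 90.75 − LOI 8.304).
Composition: Al2O3 5.671%, ZnO 19.45%, Li2O 3.924%, SiO2 43.42%, PbO 12.98%, SrO 14.56%

The working math keeps full precision in every operation. Rounding to 4 significant figures extends to each working value as displayed. Every reported result includes exactly one rounding. The derived quantities, including glass mass, the yield, LOI, the six compositions, totals, are recomputed using the weight values at 82.45 t of glass at full float precision as given in the question or the answer.
What the batch supplies per oxide:
  Al2O3: 24.91·0.003000 + 17.18·0.2678 = 4.676 t
  ZnO: 16.07·0.9980 = 16.04 t
  Li2O: 4.743·0.4062 + 17.18·0.07620 = 3.236 t
  SiO2: 24.91·0.9950 + 17.18·0.6410 = 35.80 t
  PbO: 10.71·0.9990 = 10.70 t
  SrO: 17.14·0.7003 = 12.00 t
LOI: 10.71·0.001000 + 24.91·0.002000 + 4.743·0.5938 + 17.14·0.2997 + 17.18·0.01500 + 16.07·0.002000 = 8.304 t
batch − LOI leaves glass = 90.75 − 8.304 = 82.45 t (= the summed oxide contributions)
each wt % is 100 × oxide ÷ glass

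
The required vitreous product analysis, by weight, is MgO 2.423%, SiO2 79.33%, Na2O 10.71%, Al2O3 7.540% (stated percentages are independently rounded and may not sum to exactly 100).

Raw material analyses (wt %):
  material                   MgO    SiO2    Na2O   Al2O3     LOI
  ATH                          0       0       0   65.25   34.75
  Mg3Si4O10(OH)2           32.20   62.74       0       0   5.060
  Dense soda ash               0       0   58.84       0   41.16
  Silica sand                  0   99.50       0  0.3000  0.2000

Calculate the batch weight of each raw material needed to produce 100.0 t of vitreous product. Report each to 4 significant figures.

Batch per 100.0 t vitreous product:
  ATH: 11.21 t
  Mg3Si4O10(OH)2: 7.525 t
  Dense soda ash: 18.20 t
  Silica sand: 74.98 t
Total batch = 111.9 t; LOI loss = 11.92 t; yield = 89.35%

In-progress results appear rounded to four significant figures on the page; exact precision is carried all the way through — a single rounding yields each reported figure — derived quantities (totals, ignition loss, yield, glass mass, the four compositions) are re-derived from the weighed amounts at 100.0 t of glass in full precision precisely as stated by the problem or answer text.
Oxide mass targets, per 100.0 t vitreous product:
  MgO: 2.423% × 100.0 = 2.423 t
  SiO2: 79.33% × 100.0 = 79.33 t
  Na2O: 10.71% × 100.0 = 10.71 t
  Al2O3: 7.540% × 100.0 = 7.540 t
Balance tally, oxide-wise, on the weights just shown, on the stated basis (each sum matches its target mass exact up to rounding of places):
  MgO: 7.525·0.3220 = 2.423 t (target 2.423 t)
  SiO2: 7.525·0.6274 + 74.98·0.9950 = 79.33 t (target 79.33 t)
  Na2O: 18.20·0.5884 = 10.71 t (target 10.71 t)
  Al2O3: 11.21·0.6525 + 74.98·0.003000 = 7.539 t (target 7.540 t)
Consistency of the glass mass: total batch − LOI = 100.0 t (the Σ of target masses is 100.0 t; stated basis 100.0 t — a pure rounding effect).
Summing the batch: Σ batch = 111.9 t; the LOI term Σ batch·LOI equals 11.92 t; glass ÷ batch gives a yield of 89.35%.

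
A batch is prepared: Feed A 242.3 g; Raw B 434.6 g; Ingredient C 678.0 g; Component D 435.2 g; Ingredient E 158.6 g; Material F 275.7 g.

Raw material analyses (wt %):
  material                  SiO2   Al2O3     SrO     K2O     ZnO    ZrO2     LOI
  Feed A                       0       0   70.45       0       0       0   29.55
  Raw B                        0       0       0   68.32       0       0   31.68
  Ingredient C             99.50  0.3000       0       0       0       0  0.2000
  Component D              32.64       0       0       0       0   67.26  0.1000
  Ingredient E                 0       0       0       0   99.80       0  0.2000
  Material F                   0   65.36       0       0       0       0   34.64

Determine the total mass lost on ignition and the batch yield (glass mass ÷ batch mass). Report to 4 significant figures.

The working math runs at full precision from start to finish. Mid-chain values are shown rounded off to 4 significant figures on the page — a single rounding yields each reported figure; all derived quantities, including yield, the six compositions, glass mass, totals, LOI, are carried using the weight values for 1918 g of glass at exact precision precisely as stated by the question or the answer.
Each material's LOI contribution:
  Feed A: 242.3 × 0.2955 = 71.60 g
  Raw B: 434.6 × 0.3168 = 137.7 g
  Ingredient C: 678.0 × 0.002000 = 1.356 g
  Component D: 435.2 × 0.001000 = 0.4352 g
  Ingredient E: 158.6 × 0.002000 = 0.3172 g
  Material F: 275.7 × 0.3464 = 95.50 g
Total LOI = 306.9 g
Glass = batch − LOI = 2224 − 306.9 = 1918 g

LOI loss = 306.9 g; glass = 1918 g; yield = 86.20%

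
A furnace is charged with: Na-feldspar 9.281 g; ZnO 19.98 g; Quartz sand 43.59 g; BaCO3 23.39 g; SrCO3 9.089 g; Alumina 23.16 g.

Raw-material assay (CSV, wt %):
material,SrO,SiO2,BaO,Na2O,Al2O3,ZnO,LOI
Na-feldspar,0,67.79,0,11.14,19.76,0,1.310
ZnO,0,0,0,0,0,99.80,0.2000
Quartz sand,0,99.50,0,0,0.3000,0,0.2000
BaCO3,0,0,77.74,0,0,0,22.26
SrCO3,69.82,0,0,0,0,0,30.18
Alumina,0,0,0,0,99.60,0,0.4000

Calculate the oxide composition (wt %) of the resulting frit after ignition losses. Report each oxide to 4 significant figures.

The working math carries full float precision in all steps; the intermediate values are displayed with 4-significant-figure rounding in the printout — each reported figure is rounded exactly once — derived quantities (the yield, the totals, LOI, six oxide percentages, net glass mass) are recomputed from the batch weights per 120.2 g of glass at full float precision as they appear in either problem or answer.
Oxide-by-oxide delivered mass:
  SrO: 9.089·0.6982 = 6.346 g
  SiO2: 9.281·0.6779 + 43.59·0.9950 = 49.66 g
  BaO: 23.39·0.7774 = 18.18 g
  Na2O: 9.281·0.1114 = 1.034 g
  Al2O3: 9.281·0.1976 + 43.59·0.003000 + 23.16·0.9960 = 25.03 g
  ZnO: 19.98·0.9980 = 19.94 g
LOI: 9.281·0.01310 + 19.98·0.002000 + 43.59·0.002000 + 23.39·0.2226 + 9.089·0.3018 + 23.16·0.004000 = 8.291 g
Glass = total batch minus LOI = 128.5 − 8.291 = 120.2 g (the oxide masses sum to this)
wt % = 100 × oxide mass / glass mass

Glass mass = 120.2 g (batch 128.5 − LOI 8.291).
Composition: SrO 5.280%, SiO2 41.32%, BaO 15.13%, Na2O 0.8602%, Al2O3 20.83%, ZnO 16.59%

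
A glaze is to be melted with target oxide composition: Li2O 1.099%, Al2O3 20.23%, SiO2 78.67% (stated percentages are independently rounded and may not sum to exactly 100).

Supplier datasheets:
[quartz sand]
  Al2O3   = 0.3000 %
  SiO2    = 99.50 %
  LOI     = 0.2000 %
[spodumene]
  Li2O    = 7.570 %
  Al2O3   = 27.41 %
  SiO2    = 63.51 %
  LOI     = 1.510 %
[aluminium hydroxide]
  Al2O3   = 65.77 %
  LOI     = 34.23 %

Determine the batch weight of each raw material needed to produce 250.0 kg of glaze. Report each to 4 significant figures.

Batch per 250.0 kg glaze:
  quartz sand: 174.5 kg
  spodumene: 36.29 kg
  aluminium hydroxide: 60.97 kg
Total batch = 271.8 kg; LOI loss = 21.77 kg; yield = 91.99%

In-progress results are displayed with 4-significant-digit rounding across the worked steps. The working math runs at exact precision in every operation. Each reported value sees exactly one rounding — derived quantities, including three oxide percentages, totals, ignition loss, yield, glass mass, are computed from the batch weights for 250.0 kg of glass at full precision, precisely as stated by question or answer.
Per-oxide target masses for 250.0 kg glaze:
  Li2O: 1.099% × 250.0 = 2.748 kg
  Al2O3: 20.23% × 250.0 = 50.58 kg
  SiO2: 78.67% × 250.0 = 196.7 kg
Balance tally, oxide-wise, on the weights just shown, relative to the basis at hand (sum by sum, the targets are met once rounding is allowed for):
  Li2O: 36.29·0.07570 = 2.747 kg (target 2.748 kg)
  Al2O3: 174.5·0.003000 + 36.29·0.2741 + 60.97·0.6577 = 50.57 kg (target 50.58 kg)
  SiO2: 174.5·0.9950 + 36.29·0.6351 = 196.7 kg (target 196.7 kg)
Glass-mass closure: net batch after ignition = 250.0 kg (summing oxide targets gives 250.0 kg; basis as stated: 250.0 kg — differing by rounding only).
Total batch = Σ batch = 271.8 kg; ignition loss, Σ(batch × LOI) = 21.77 kg; glass ÷ batch gives a yield of 91.99%.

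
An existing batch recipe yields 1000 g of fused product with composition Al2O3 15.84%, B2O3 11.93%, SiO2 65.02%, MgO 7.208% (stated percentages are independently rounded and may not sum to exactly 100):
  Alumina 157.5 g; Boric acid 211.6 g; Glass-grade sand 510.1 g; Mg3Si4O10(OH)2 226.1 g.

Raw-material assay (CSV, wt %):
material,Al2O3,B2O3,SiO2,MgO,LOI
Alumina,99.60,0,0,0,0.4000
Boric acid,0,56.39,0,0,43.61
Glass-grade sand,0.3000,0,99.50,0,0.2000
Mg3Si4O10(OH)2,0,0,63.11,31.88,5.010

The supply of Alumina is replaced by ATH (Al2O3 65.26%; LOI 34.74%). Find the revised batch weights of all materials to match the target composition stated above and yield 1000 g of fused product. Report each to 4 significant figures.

In-progress results are printed with 4-significant-figure rounding between the steps — all internal work holds exact precision all the way through — every reported figure is rounded a single time. The derived quantities are re-derived starting from the weights at 1000 g of glass at exact precision (four oxide percentages, ignition loss, yield, net glass mass, totals), precisely as stated by problem or answer.
Per-oxide target masses for 1000 g fused product:
  Al2O3: 15.84% × 1000 = 158.4 g
  B2O3: 11.93% × 1000 = 119.3 g
  SiO2: 65.02% × 1000 = 650.2 g
  MgO: 7.208% × 1000 = 72.08 g
Balance tally, oxide-wise, per the reported batch figures, versus the basis set out (summed amounts equal target values within answer rounding):
  Al2O3: 240.4·0.6526 + 510.1·0.003000 = 158.4 g (target 158.4 g)
  B2O3: 211.6·0.5639 = 119.3 g (target 119.3 g)
  SiO2: 510.1·0.9950 + 226.1·0.6311 = 650.2 g (target 650.2 g)
  MgO: 226.1·0.3188 = 72.08 g (target 72.08 g)
The glass-mass cross-check: batch Σ − ignition loss = 1000 g (the targets, summed, come to 1000 g; versus the stated basis of 1000 g — any gap is answer rounding).
Total batch = Σ batch = 1188 g; the LOI term Σ batch·LOI equals 188.1 g; yield, glass over the total, = 84.17%.

Revised batch per 1000 g fused product:
  ATH: 240.4 g
  Boric acid: 211.6 g
  Glass-grade sand: 510.1 g
  Mg3Si4O10(OH)2: 226.1 g
Total batch = 1188 g; LOI loss = 188.1 g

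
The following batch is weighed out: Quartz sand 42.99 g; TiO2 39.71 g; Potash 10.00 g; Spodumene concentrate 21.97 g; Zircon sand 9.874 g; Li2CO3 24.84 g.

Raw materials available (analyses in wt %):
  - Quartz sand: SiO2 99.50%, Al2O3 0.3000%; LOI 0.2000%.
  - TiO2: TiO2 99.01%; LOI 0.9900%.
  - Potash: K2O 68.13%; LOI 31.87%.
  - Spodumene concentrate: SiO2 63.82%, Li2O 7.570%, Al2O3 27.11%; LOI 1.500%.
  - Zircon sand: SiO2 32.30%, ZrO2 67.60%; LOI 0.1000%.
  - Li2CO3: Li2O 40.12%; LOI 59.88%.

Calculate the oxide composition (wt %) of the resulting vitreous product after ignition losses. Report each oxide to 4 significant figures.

Values along the way are printed rounded to four significant digits in the printout. Exact precision is carried in every operation; every reported value is rounded just once — all derived quantities are rebuilt at exact precision (ignition loss, yield, net glass mass, totals, six oxide percentages) from the batch weights for 130.5 g of glass as written in the problem or answer text.
Mass of each oxide from the mix:
  TiO2: 39.71·0.9901 = 39.32 g
  SiO2: 42.99·0.9950 + 21.97·0.6382 + 9.874·0.3230 = 59.99 g
  K2O: 10.00·0.6813 = 6.813 g
  Li2O: 21.97·0.07570 + 24.84·0.4012 = 11.63 g
  ZrO2: 9.874·0.6760 = 6.675 g
  Al2O3: 42.99·0.003000 + 21.97·0.2711 = 6.085 g
LOI: 42.99·0.002000 + 39.71·0.009900 + 10.00·0.3187 + 21.97·0.01500 + 9.874·0.001000 + 24.84·0.5988 = 18.88 g
The glass mass, total less LOI, = 149.4 − 18.88 = 130.5 g (the oxide masses sum to this)
oxide / glass × 100 gives the wt %

Glass mass = 130.5 g (batch 149.4 − LOI 18.88).
Composition: TiO2 30.13%, SiO2 45.96%, K2O 5.221%, Li2O 8.911%, ZrO2 5.115%, Al2O3 4.663%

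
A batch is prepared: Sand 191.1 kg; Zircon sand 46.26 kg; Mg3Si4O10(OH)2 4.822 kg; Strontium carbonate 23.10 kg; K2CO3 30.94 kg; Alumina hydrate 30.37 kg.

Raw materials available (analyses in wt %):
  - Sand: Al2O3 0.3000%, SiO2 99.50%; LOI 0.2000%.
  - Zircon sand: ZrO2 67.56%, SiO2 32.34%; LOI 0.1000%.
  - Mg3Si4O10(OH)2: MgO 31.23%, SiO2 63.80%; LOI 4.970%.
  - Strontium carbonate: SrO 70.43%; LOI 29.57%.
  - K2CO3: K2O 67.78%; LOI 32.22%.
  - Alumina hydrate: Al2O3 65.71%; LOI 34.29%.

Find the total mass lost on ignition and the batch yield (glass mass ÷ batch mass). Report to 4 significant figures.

Intermediates are shown, rounded to 4 significant figures, in the printout — all arithmetic holds full float precision in every operation — each reported number is rounded exactly once. The derived quantities are recomputed from the weighed amounts for 298.7 kg of glass in exact precision (the six compositions, ignition loss, the yield, the totals, net glass mass) as quoted within the problem or the answer.
Ignition loss by material:
  Sand: 191.1 × 0.002000 = 0.3822 kg
  Zircon sand: 46.26 × 0.001000 = 0.04626 kg
  Mg3Si4O10(OH)2: 4.822 × 0.04970 = 0.2397 kg
  Strontium carbonate: 23.10 × 0.2957 = 6.831 kg
  K2CO3: 30.94 × 0.3222 = 9.969 kg
  Alumina hydrate: 30.37 × 0.3429 = 10.41 kg
Total LOI = 27.88 kg
Glass = batch − LOI = 326.6 − 27.88 = 298.7 kg

LOI loss = 27.88 kg; glass = 298.7 kg; yield = 91.46%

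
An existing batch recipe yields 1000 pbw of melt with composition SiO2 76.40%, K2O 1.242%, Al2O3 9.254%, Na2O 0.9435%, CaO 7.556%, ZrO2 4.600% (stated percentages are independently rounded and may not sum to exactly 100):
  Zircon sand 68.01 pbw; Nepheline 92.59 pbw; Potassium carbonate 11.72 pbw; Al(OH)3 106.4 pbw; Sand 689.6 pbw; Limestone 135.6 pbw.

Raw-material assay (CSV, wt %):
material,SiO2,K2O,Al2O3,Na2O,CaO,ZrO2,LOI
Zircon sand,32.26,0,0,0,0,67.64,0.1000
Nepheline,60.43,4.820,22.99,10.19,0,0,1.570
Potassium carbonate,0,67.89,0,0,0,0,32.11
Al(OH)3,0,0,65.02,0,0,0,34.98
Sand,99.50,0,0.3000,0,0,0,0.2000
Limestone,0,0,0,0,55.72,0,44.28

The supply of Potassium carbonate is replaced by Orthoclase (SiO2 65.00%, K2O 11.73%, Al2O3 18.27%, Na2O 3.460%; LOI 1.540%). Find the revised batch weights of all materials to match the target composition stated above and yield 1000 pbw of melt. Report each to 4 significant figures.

Mid-chain values are printed, with 4-significant-digit rounding, in the working; full float precision is kept in every operation — each reported value takes exactly one rounding — all derived quantities (the yield, totals, ignition loss, six oxide percentages, glass mass) are recomputed at exact precision using the weight values on 1000 pbw of glass exactly as shown in the problem or answer text.
Target masses of each oxide per 1000 pbw melt:
  SiO2: 76.40% × 1000 = 764.0 pbw
  K2O: 1.242% × 1000 = 12.42 pbw
  Al2O3: 9.254% × 1000 = 92.54 pbw
  Na2O: 0.9435% × 1000 = 9.435 pbw
  CaO: 7.556% × 1000 = 75.56 pbw
  ZrO2: 4.600% × 1000 = 46.00 pbw
Verifying the oxide balance from the weights as reported, under the basis named above (sum by sum, the targets are met net of answer rounding effects):
  SiO2: 68.01·0.3226 + 65.82·0.6043 + 78.84·0.6500 + 654.3·0.9950 = 764.0 pbw (target 764.0 pbw)
  K2O: 65.82·0.04820 + 78.84·0.1173 = 12.42 pbw (target 12.42 pbw)
  Al2O3: 65.82·0.2299 + 78.84·0.1827 + 93.88·0.6502 + 654.3·0.003000 = 92.54 pbw (target 92.54 pbw)
  Na2O: 65.82·0.1019 + 78.84·0.03460 = 9.435 pbw (target 9.435 pbw)
  CaO: 135.6·0.5572 = 75.56 pbw (target 75.56 pbw)
  ZrO2: 68.01·0.6764 = 46.00 pbw (target 46.00 pbw)
The glass-mass cross-check: total batch − LOI = 999.9 pbw (summing oxide targets gives 1000 pbw; the stated basis being 1000 pbw — deltas are rounding alone).
Summing the batch: Σ batch = 1096 pbw; loss to ignition Σ batch·LOI = 96.51 pbw; yield, glass over the total, = 91.20%.

Revised batch per 1000 pbw melt:
  Zircon sand: 68.01 pbw
  Nepheline: 65.82 pbw
  Orthoclase: 78.84 pbw
  Al(OH)3: 93.88 pbw
  Sand: 654.3 pbw
  Limestone: 135.6 pbw
Total batch = 1096 pbw; LOI loss = 96.51 pbw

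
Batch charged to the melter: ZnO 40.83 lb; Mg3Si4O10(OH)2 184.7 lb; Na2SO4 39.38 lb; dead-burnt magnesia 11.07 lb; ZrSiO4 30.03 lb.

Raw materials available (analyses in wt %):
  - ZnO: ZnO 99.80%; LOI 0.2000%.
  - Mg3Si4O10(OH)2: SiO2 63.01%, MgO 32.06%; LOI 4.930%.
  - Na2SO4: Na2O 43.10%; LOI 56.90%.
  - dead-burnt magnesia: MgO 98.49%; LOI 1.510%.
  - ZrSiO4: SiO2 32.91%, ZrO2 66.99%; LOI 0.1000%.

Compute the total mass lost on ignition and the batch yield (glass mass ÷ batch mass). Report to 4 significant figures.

In-progress results appear, rounded to four significant figures, in the printout; all internal work holds exact precision in every operation. Each reported number takes just one rounding — the derived quantities, which include LOI, glass mass, five oxide percentages, the yield, the totals, are computed in exact precision, exactly as printed in problem or answer, from the weighed amounts at 274.2 lb of glass.
Per-material ignition loss:
  ZnO: 40.83 × 0.002000 = 0.08166 lb
  Mg3Si4O10(OH)2: 184.7 × 0.04930 = 9.106 lb
  Na2SO4: 39.38 × 0.5690 = 22.41 lb
  dead-burnt magnesia: 11.07 × 0.01510 = 0.1672 lb
  ZrSiO4: 30.03 × 0.001000 = 0.03003 lb
Total LOI = 31.79 lb
Glass = batch − LOI = 306.0 − 31.79 = 274.2 lb

LOI loss = 31.79 lb; glass = 274.2 lb; yield = 89.61%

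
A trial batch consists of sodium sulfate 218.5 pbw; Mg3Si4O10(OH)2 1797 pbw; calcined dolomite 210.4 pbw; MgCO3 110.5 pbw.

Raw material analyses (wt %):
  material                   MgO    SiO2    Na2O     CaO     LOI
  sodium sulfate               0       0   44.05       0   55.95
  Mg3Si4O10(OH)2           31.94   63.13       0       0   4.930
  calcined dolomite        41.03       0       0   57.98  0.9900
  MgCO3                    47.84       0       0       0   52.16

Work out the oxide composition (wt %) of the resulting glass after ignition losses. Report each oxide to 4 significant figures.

All arithmetic maintains exact precision in every operation; values along the way are displayed, with 4-significant-figure rounding, between the steps; a single rounding completes each reported figure — all derived quantities, including totals, yield, the four compositions, glass mass, LOI, are computed using the weight values per 2066 pbw of glass at full float precision, as they appear in the problem or the answer.
Per-oxide mass from batch:
  MgO: 1797·0.3194 + 210.4·0.4103 + 110.5·0.4784 = 713.2 pbw
  SiO2: 1797·0.6313 = 1134 pbw
  Na2O: 218.5·0.4405 = 96.25 pbw
  CaO: 210.4·0.5798 = 122.0 pbw
LOI: 218.5·0.5595 + 1797·0.04930 + 210.4·0.009900 + 110.5·0.5216 = 270.6 pbw
Glass mass = batch − LOI = 2336 − 270.6 = 2066 pbw (= the summed oxide contributions)
each wt % is 100 × oxide ÷ glass

Glass mass = 2066 pbw (batch 2336 − LOI 270.6).
Composition: MgO 34.52%, SiO2 54.91%, Na2O 4.659%, CaO 5.905%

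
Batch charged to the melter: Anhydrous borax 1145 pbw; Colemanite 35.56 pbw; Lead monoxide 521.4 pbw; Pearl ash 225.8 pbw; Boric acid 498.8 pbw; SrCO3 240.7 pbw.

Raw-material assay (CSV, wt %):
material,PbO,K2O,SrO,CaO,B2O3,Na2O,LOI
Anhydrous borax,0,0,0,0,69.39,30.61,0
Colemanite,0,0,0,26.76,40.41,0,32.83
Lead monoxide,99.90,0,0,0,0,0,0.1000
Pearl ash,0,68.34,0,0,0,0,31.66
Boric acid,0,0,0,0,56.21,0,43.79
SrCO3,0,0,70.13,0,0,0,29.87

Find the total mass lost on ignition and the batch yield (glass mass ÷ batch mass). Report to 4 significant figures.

Working values are displayed, rounded to four significant digits, as written. Each numeric step maintains full float precision through every step — each reported figure takes just one rounding; the derived quantities (the yield, the six compositions, glass mass, totals, ignition loss) are computed using the weight values on 2293 pbw of glass at full precision, as quoted within problem or answer.
Per-material ignition loss:
  Anhydrous borax: 1145 × 0 = 0 pbw
  Colemanite: 35.56 × 0.3283 = 11.67 pbw
  Lead monoxide: 521.4 × 0.001000 = 0.5214 pbw
  Pearl ash: 225.8 × 0.3166 = 71.49 pbw
  Boric acid: 498.8 × 0.4379 = 218.4 pbw
  SrCO3: 240.7 × 0.2987 = 71.90 pbw
Total LOI = 374.0 pbw
Glass = batch − LOI = 2667 − 374.0 = 2293 pbw

LOI loss = 374.0 pbw; glass = 2293 pbw; yield = 85.98%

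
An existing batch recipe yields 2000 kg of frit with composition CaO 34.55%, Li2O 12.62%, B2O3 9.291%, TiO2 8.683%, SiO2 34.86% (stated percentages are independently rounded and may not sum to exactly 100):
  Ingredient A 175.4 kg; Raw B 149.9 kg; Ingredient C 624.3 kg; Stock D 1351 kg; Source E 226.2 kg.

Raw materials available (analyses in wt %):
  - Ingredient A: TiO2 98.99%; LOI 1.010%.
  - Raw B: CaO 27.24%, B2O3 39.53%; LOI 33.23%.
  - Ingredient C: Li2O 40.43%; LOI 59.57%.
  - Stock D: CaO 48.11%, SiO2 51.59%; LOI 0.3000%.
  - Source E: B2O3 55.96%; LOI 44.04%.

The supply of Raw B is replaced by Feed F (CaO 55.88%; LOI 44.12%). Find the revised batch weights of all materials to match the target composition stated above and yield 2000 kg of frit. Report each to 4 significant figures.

The whole derivation maintains full precision end to end — mid-chain values appear (rounded to four significant figures) when written out. A single rounding finalizes every reported number. All derived quantities are recomputed using the weight values on 2000 kg of glass at full float precision (ignition loss, the five compositions, the yield, net glass mass, the totals) as they appear in either problem or answer.
Target masses of each oxide per 2000 kg frit:
  CaO: 34.55% × 2000 = 691.0 kg
  Li2O: 12.62% × 2000 = 252.4 kg
  B2O3: 9.291% × 2000 = 185.8 kg
  TiO2: 8.683% × 2000 = 173.7 kg
  SiO2: 34.86% × 2000 = 697.2 kg
Checking each oxide sum given the weights on record, per the basis as stated (delivered sums recover each target modulo rounding of the values):
  CaO: 73.07·0.5588 + 1351·0.4811 = 690.8 kg (target 691.0 kg)
  Li2O: 624.3·0.4043 = 252.4 kg (target 252.4 kg)
  B2O3: 332.1·0.5596 = 185.8 kg (target 185.8 kg)
  TiO2: 175.4·0.9899 = 173.6 kg (target 173.7 kg)
  SiO2: 1351·0.5159 = 697.0 kg (target 697.2 kg)
Glass-mass bookkeeping: batch total minus LOI = 2000 kg (the Σ of target masses is 2000 kg; stated basis 2000 kg — a pure rounding effect).
Summing the batch: Σ batch = 2556 kg; loss to ignition Σ batch·LOI = 556.2 kg; yield: glass divided by total = 78.24%.

Revised batch per 2000 kg frit:
  Ingredient A: 175.4 kg
  Feed F: 73.07 kg
  Ingredient C: 624.3 kg
  Stock D: 1351 kg
  Source E: 332.1 kg
Total batch = 2556 kg; LOI loss = 556.2 kg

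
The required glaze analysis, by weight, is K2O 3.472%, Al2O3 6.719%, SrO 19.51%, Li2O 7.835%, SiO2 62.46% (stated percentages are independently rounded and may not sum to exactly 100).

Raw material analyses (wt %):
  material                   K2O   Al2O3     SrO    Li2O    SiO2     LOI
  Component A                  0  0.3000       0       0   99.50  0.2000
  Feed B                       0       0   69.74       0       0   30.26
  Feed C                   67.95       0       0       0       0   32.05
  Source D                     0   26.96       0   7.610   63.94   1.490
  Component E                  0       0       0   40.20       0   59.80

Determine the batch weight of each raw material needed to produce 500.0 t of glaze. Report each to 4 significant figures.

Batch per 500.0 t glaze:
  Component A: 235.5 t
  Feed B: 139.9 t
  Feed C: 25.55 t
  Source D: 122.0 t
  Component E: 74.36 t
Total batch = 597.3 t; LOI loss = 97.28 t; yield = 83.71%

Intermediates are printed, rounded to four significant figures, as written. All internal work maintains full precision from first step to last; each reported number is rounded a single time — derived quantities are computed at exact precision (glass mass, yield, the five compositions, LOI, the totals) from the weighed amounts per 500.0 t of glass, as they appear in the problem or answer text.
Target masses of each oxide per 500.0 t glaze:
  K2O: 3.472% × 500.0 = 17.36 t
  Al2O3: 6.719% × 500.0 = 33.60 t
  SrO: 19.51% × 500.0 = 97.55 t
  Li2O: 7.835% × 500.0 = 39.17 t
  SiO2: 62.46% × 500.0 = 312.3 t
Verifying the oxide balance applying the batch weights above, against the basis in use (delivered sums recover each target inside rounding margins):
  K2O: 25.55·0.6795 = 17.36 t (target 17.36 t)
  Al2O3: 235.5·0.003000 + 122.0·0.2696 = 33.60 t (target 33.60 t)
  SrO: 139.9·0.6974 = 97.57 t (target 97.55 t)
  Li2O: 122.0·0.07610 + 74.36·0.4020 = 39.18 t (target 39.17 t)
  SiO2: 235.5·0.9950 + 122.0·0.6394 = 312.3 t (target 312.3 t)
Glass-mass closure: net batch after ignition = 500.0 t (targets for the oxides total 500.0 t; the stated basis being 500.0 t — a pure rounding effect).
Summing the batch: Σ batch = 597.3 t; loss to ignition Σ batch·LOI = 97.28 t; yield, glass over the total, = 83.71%.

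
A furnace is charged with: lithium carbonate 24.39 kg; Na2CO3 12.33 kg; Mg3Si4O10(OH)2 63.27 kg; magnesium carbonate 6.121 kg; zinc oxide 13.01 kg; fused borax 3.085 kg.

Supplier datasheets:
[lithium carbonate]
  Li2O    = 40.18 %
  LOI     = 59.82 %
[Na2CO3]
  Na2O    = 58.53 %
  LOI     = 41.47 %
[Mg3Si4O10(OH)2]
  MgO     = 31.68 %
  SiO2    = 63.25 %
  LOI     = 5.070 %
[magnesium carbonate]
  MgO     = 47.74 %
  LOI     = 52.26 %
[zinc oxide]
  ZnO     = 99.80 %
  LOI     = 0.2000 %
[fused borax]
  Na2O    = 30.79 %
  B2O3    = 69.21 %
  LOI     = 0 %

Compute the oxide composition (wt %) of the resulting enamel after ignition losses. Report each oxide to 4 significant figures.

Working values appear rounded to 4 significant figures in the working. Every computation maintains full float precision all the way through. Every reported number takes a single rounding — the derived quantities (net glass mass, the yield, LOI, six oxide percentages, totals) are computed using the weight values on 96.07 kg of glass at exact precision, as quoted within the problem or the answer.
Mass of each oxide from the mix:
  MgO: 63.27·0.3168 + 6.121·0.4774 = 22.97 kg
  ZnO: 13.01·0.9980 = 12.98 kg
  Li2O: 24.39·0.4018 = 9.800 kg
  Na2O: 12.33·0.5853 + 3.085·0.3079 = 8.167 kg
  B2O3: 3.085·0.6921 = 2.135 kg
  SiO2: 63.27·0.6325 = 40.02 kg
LOI: 24.39·0.5982 + 12.33·0.4147 + 63.27·0.05070 + 6.121·0.5226 + 13.01·0.002000 = 26.14 kg
The glass mass, total less LOI, = 122.2 − 26.14 = 96.07 kg (= Σ oxide masses)
percent share: oxide ÷ glass, ×100

Glass mass = 96.07 kg (batch 122.2 − LOI 26.14).
Composition: MgO 23.91%, ZnO 13.52%, Li2O 10.20%, Na2O 8.501%, B2O3 2.222%, SiO2 41.66%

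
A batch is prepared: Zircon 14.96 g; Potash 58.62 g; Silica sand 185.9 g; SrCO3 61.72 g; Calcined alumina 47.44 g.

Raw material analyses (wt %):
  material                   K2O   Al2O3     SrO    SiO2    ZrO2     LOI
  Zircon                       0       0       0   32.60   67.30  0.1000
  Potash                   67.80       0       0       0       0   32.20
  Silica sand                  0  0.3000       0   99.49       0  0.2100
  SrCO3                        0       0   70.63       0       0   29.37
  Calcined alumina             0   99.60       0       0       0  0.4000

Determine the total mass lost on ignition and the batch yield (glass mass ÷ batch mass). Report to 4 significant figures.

LOI loss = 37.60 g; glass = 331.0 g; yield = 89.80%

Working values are shown (rounded to 4 significant digits) between the steps. All internal work maintains full float precision from first step to last. Each reported value undergoes a single rounding. The derived quantities, including ignition loss, five oxide percentages, the totals, the yield, glass mass, are rebuilt from the batch weights for 331.0 g of glass in exact precision as given in either problem or answer.
LOI of each material in turn:
  Zircon: 14.96 × 0.001000 = 0.01496 g
  Potash: 58.62 × 0.3220 = 18.88 g
  Silica sand: 185.9 × 0.002100 = 0.3904 g
  SrCO3: 61.72 × 0.2937 = 18.13 g
  Calcined alumina: 47.44 × 0.004000 = 0.1898 g
Total LOI = 37.60 g
Glass = batch − LOI = 368.6 − 37.60 = 331.0 g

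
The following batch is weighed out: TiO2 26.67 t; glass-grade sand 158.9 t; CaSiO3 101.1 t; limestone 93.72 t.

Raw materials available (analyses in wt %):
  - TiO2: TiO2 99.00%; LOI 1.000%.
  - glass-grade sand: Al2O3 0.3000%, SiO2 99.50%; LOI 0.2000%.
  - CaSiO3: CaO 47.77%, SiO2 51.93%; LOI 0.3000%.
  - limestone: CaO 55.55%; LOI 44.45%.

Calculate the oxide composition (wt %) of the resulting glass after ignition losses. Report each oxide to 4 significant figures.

Full precision is carried end to end. In-progress results are displayed (rounded to four significant figures) at each printed step — every reported figure receives exactly one rounding — the derived quantities are re-derived from the weighed amounts on 337.8 t of glass at full precision (LOI, the yield, totals, the four compositions, glass mass), as given in the problem or the answer.
Per-oxide mass from batch:
  CaO: 101.1·0.4777 + 93.72·0.5555 = 100.4 t
  Al2O3: 158.9·0.003000 = 0.4767 t
  TiO2: 26.67·0.9900 = 26.40 t
  SiO2: 158.9·0.9950 + 101.1·0.5193 = 210.6 t
LOI: 26.67·0.01000 + 158.9·0.002000 + 101.1·0.003000 + 93.72·0.4445 = 42.55 t
Resulting glass, batch − LOI: 380.4 − 42.55 = 337.8 t (the oxide masses sum to this)
percent share: oxide ÷ glass, ×100

Glass mass = 337.8 t (batch 380.4 − LOI 42.55).
Composition: CaO 29.71%, Al2O3 0.1411%, TiO2 7.815%, SiO2 62.34%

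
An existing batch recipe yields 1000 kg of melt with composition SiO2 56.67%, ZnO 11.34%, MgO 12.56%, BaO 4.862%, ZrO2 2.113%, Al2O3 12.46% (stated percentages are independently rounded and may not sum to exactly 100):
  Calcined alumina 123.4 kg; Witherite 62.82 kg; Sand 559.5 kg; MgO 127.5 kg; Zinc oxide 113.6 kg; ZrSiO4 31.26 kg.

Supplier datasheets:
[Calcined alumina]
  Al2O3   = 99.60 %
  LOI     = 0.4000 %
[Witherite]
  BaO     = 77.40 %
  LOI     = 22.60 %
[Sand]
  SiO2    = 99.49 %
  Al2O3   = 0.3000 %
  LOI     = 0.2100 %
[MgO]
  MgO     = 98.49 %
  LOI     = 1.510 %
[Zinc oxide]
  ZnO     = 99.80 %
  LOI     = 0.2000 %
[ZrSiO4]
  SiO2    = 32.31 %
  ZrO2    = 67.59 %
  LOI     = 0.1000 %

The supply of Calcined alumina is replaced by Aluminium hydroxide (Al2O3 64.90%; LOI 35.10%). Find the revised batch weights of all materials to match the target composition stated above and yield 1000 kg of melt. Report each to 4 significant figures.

Intermediates are printed (rounded to four significant figures) across the worked steps; all arithmetic keeps full precision from first step to last. A single rounding produces every reported result. All derived quantities, including six oxide percentages, glass mass, the yield, the totals, ignition loss, are carried from the weighed amounts on 1000 kg of glass in exact precision as set out in either problem or answer.
Target masses of each oxide per 1000 kg melt:
  SiO2: 56.67% × 1000 = 566.7 kg
  ZnO: 11.34% × 1000 = 113.4 kg
  MgO: 12.56% × 1000 = 125.6 kg
  BaO: 4.862% × 1000 = 48.62 kg
  ZrO2: 2.113% × 1000 = 21.13 kg
  Al2O3: 12.46% × 1000 = 124.6 kg
Verifying the oxide balance using the reported weights, relative to the basis at hand (target by target, the sums agree inside rounding margins):
  SiO2: 559.5·0.9949 + 31.26·0.3231 = 566.7 kg (target 566.7 kg)
  ZnO: 113.6·0.9980 = 113.4 kg (target 113.4 kg)
  MgO: 127.5·0.9849 = 125.6 kg (target 125.6 kg)
  BaO: 62.82·0.7740 = 48.62 kg (target 48.62 kg)
  ZrO2: 31.26·0.6759 = 21.13 kg (target 21.13 kg)
  Al2O3: 189.4·0.6490 + 559.5·0.003000 = 124.6 kg (target 124.6 kg)
The glass-mass cross-check: total charge less LOI = 1000 kg (summing oxide targets gives 1000 kg; against the stated basis, 1000 kg — a pure rounding effect).
Summing the batch: Σ batch = 1084 kg; loss to ignition Σ batch·LOI = 84.04 kg; glass ÷ batch gives a yield of 92.25%.

Revised batch per 1000 kg melt:
  Aluminium hydroxide: 189.4 kg
  Witherite: 62.82 kg
  Sand: 559.5 kg
  MgO: 127.5 kg
  Zinc oxide: 113.6 kg
  ZrSiO4: 31.26 kg
Total batch = 1084 kg; LOI loss = 84.04 kg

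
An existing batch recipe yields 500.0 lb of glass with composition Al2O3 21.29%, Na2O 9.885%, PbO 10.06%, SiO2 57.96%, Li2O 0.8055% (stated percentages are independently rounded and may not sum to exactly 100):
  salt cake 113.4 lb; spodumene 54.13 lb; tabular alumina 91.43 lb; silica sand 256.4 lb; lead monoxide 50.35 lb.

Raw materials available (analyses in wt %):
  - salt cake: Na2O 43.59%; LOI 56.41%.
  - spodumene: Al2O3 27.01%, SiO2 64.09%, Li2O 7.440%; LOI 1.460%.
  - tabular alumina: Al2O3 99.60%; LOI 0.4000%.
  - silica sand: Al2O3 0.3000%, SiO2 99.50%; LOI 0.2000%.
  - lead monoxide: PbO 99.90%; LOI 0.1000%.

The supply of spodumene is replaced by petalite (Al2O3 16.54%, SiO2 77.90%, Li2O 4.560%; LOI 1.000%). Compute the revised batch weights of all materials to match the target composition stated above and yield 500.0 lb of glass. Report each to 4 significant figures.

Full float precision is held through every step. The intermediate values appear, rounded to four significant digits, within the worked lines; a single rounding completes each reported value; derived quantities are computed from the batch weights per 500.0 lb of glass in full float precision (ignition loss, the totals, glass mass, five oxide percentages, the yield), exactly as printed in either problem or answer.
The oxide mass targets at 500.0 lb glass:
  Al2O3: 21.29% × 500.0 = 106.4 lb
  Na2O: 9.885% × 500.0 = 49.42 lb
  PbO: 10.06% × 500.0 = 50.30 lb
  SiO2: 57.96% × 500.0 = 289.8 lb
  Li2O: 0.8055% × 500.0 = 4.028 lb
Verifying the oxide balance given the weights on record, under the basis named above (oxide sums agree with the targets net of answer rounding effects):
  Al2O3: 88.32·0.1654 + 91.54·0.9960 + 222.1·0.003000 = 106.4 lb (target 106.4 lb)
  Na2O: 113.4·0.4359 = 49.43 lb (target 49.42 lb)
  PbO: 50.35·0.9990 = 50.30 lb (target 50.30 lb)
  SiO2: 88.32·0.7790 + 222.1·0.9950 = 289.8 lb (target 289.8 lb)
  Li2O: 88.32·0.04560 = 4.027 lb (target 4.028 lb)
Mass balance on the glass: whole batch net of LOI = 500.0 lb (the targets, summed, come to 500.0 lb; the stated basis being 500.0 lb — gaps are rounding artifacts).
Whole-batch sum: Σ batch = 565.7 lb; the LOI term Σ batch·LOI equals 65.71 lb; glass ÷ batch gives a yield of 88.38%.

Revised batch per 500.0 lb glass:
  salt cake: 113.4 lb
  petalite: 88.32 lb
  tabular alumina: 91.54 lb
  silica sand: 222.1 lb
  lead monoxide: 50.35 lb
Total batch = 565.7 lb; LOI loss = 65.71 lb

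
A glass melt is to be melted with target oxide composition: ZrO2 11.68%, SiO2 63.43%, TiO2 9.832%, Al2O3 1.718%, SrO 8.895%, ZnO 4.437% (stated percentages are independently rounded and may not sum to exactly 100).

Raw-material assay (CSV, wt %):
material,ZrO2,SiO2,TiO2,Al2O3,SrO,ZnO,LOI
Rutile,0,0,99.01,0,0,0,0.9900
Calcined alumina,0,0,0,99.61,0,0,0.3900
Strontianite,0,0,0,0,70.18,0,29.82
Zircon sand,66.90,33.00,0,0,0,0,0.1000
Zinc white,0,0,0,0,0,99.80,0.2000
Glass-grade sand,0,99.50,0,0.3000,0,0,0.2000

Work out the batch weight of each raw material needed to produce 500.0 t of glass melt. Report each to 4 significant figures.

Batch per 500.0 t glass melt:
  Rutile: 49.65 t
  Calcined alumina: 7.751 t
  Strontianite: 63.37 t
  Zircon sand: 87.29 t
  Zinc white: 22.23 t
  Glass-grade sand: 289.8 t
Total batch = 520.1 t; LOI loss = 20.13 t; yield = 96.13%

All arithmetic keeps exact precision end to end — rounding to four significant digits governs each in-between result as printed — each reported value takes just one rounding; all derived quantities are computed starting from the weights for 500.0 t of glass at exact precision (six oxide percentages, LOI, the yield, glass mass, totals), exactly as shown in the problem or the answer.
Per-oxide target masses for 500.0 t glass melt:
  ZrO2: 11.68% × 500.0 = 58.40 t
  SiO2: 63.43% × 500.0 = 317.2 t
  TiO2: 9.832% × 500.0 = 49.16 t
  Al2O3: 1.718% × 500.0 = 8.590 t
  SrO: 8.895% × 500.0 = 44.48 t
  ZnO: 4.437% × 500.0 = 22.18 t
Balance tally, oxide-wise, with the batch weights as given, under the basis named above (oxide sums agree with the targets modulo rounding of the values):
  ZrO2: 87.29·0.6690 = 58.40 t (target 58.40 t)
  SiO2: 87.29·0.3300 + 289.8·0.9950 = 317.2 t (target 317.2 t)
  TiO2: 49.65·0.9901 = 49.16 t (target 49.16 t)
  Al2O3: 7.751·0.9961 + 289.8·0.003000 = 8.590 t (target 8.590 t)
  SrO: 63.37·0.7018 = 44.47 t (target 44.48 t)
  ZnO: 22.23·0.9980 = 22.19 t (target 22.18 t)
Glass-mass bookkeeping: batch Σ − ignition loss = 500.0 t (summing oxide targets gives 500.0 t; stated basis 500.0 t — gaps are rounding artifacts).
Total batch = Σ batch = 520.1 t; the LOI term Σ batch·LOI equals 20.13 t; yield, glass over the total, = 96.13%.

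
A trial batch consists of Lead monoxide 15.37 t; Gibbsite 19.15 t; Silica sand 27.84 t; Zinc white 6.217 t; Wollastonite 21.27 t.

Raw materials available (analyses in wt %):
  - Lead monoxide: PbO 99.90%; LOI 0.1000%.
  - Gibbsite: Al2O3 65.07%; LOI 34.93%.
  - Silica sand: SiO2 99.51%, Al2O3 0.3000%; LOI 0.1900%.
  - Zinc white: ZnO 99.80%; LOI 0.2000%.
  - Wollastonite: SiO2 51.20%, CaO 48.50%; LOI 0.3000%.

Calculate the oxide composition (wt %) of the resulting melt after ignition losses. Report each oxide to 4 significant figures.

Full precision is carried end to end — values along the way are displayed rounded to 4 significant figures as written. Each reported result includes exactly one rounding — all derived quantities, including glass mass, five oxide percentages, totals, ignition loss, the yield, are recomputed from the weighed amounts on 83.01 t of glass at exact precision, as they appear in the problem or the answer.
Mass of each oxide from the mix:
  ZnO: 6.217·0.9980 = 6.205 t
  SiO2: 27.84·0.9951 + 21.27·0.5120 = 38.59 t
  Al2O3: 19.15·0.6507 + 27.84·0.003000 = 12.54 t
  PbO: 15.37·0.9990 = 15.35 t
  CaO: 21.27·0.4850 = 10.32 t
LOI: 15.37·0.001000 + 19.15·0.3493 + 27.84·0.001900 + 6.217·0.002000 + 21.27·0.003000 = 6.834 t
Net of LOI, the glass mass = 89.85 − 6.834 = 83.01 t (the oxide masses sum to this)
percent share: oxide ÷ glass, ×100

Glass mass = 83.01 t (batch 89.85 − LOI 6.834).
Composition: ZnO 7.474%, SiO2 46.49%, Al2O3 15.11%, PbO 18.50%, CaO 12.43%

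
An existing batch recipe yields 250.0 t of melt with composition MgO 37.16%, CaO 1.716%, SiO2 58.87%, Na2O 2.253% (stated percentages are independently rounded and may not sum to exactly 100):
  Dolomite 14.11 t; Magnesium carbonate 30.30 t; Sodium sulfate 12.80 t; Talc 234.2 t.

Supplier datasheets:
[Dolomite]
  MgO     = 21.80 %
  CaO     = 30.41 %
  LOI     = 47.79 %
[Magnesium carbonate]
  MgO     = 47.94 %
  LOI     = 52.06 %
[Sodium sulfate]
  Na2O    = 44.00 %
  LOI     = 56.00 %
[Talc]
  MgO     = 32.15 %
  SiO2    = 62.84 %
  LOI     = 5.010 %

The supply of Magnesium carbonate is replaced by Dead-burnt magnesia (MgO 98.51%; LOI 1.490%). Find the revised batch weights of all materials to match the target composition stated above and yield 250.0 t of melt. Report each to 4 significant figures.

Revised batch per 250.0 t melt:
  Dolomite: 14.11 t
  Dead-burnt magnesia: 14.75 t
  Sodium sulfate: 12.80 t
  Talc: 234.2 t
Total batch = 275.9 t; LOI loss = 25.86 t

All arithmetic keeps full precision in every operation — values along the way are printed, rounded to 4 significant figures, between the steps — each reported value takes just one rounding. The derived quantities (LOI, four oxide percentages, totals, yield, glass mass) are recomputed at exact precision using the weight values per 250.0 t of glass, precisely as stated by problem or answer.
Target masses of each oxide per 250.0 t melt:
  MgO: 37.16% × 250.0 = 92.90 t
  CaO: 1.716% × 250.0 = 4.290 t
  SiO2: 58.87% × 250.0 = 147.2 t
  Na2O: 2.253% × 250.0 = 5.632 t
Sums-versus-targets review using the reported weights, relative to the basis at hand (oxide sums agree with the targets exact up to rounding of places):
  MgO: 14.11·0.2180 + 14.75·0.9851 + 234.2·0.3215 = 92.90 t (target 92.90 t)
  CaO: 14.11·0.3041 = 4.291 t (target 4.290 t)
  SiO2: 234.2·0.6284 = 147.2 t (target 147.2 t)
  Na2O: 12.80·0.4400 = 5.632 t (target 5.632 t)
Glass-mass bookkeeping: batch Σ − ignition loss = 250.0 t (targets for the oxides total 250.0 t; with the basis standing at 250.0 t — deltas are rounding alone).
Summing the batch: Σ batch = 275.9 t; LOI removed, Σ of batch·LOI: 25.86 t; as yield: glass ÷ batch → 90.62%.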